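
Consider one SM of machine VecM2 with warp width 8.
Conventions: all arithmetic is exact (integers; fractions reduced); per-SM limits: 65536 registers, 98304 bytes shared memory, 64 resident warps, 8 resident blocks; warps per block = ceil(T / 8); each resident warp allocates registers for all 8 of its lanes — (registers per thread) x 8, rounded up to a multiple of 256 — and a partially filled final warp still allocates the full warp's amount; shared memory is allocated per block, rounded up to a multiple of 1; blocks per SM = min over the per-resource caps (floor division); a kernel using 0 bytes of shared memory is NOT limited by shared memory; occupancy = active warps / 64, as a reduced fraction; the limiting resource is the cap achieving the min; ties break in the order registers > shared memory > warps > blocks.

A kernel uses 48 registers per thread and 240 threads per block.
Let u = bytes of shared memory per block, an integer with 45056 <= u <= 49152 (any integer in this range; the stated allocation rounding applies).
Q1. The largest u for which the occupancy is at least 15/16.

Answer: u = 49152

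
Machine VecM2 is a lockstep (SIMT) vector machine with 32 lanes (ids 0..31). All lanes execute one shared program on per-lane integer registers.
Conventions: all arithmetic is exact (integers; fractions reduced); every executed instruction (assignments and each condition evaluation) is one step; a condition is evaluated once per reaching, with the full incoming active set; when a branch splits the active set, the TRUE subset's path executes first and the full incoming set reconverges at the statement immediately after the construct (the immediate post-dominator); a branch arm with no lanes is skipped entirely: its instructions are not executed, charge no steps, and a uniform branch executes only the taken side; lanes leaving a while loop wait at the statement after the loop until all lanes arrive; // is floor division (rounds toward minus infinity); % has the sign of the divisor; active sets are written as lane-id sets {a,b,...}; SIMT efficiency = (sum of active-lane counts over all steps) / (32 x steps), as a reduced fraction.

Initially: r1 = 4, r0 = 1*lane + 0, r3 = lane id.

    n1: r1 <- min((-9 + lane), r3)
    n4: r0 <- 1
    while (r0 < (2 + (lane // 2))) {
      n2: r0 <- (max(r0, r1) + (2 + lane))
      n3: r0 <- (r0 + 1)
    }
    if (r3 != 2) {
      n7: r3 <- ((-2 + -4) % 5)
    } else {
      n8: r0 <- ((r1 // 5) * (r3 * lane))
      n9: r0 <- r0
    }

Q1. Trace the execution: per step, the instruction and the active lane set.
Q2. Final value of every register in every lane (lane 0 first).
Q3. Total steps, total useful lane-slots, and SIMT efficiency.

step 0: r1 <- min((-9 + lane), r3)   {0,1,2,3,4,5,6,7,8,9,10,11,12,13,14,15,16,17,18,19,20,21,22,23,24,25,26,27,28,29,30,31}
step 1: r0 <- 1                      {0,1,2,3,4,5,6,7,8,9,10,11,12,13,14,15,16,17,18,19,20,21,22,23,24,25,26,27,28,29,30,31}
step 2: eval (r0 < (2 + (lane // 2))) {0,1,2,3,4,5,6,7,8,9,10,11,12,13,14,15,16,17,18,19,20,21,22,23,24,25,26,27,28,29,30,31}
step 3: r0 <- (max(r0, r1) + (2 + lane)) {0,1,2,3,4,5,6,7,8,9,10,11,12,13,14,15,16,17,18,19,20,21,22,23,24,25,26,27,28,29,30,31}
step 4: r0 <- (r0 + 1)               {0,1,2,3,4,5,6,7,8,9,10,11,12,13,14,15,16,17,18,19,20,21,22,23,24,25,26,27,28,29,30,31}
step 5: eval (r0 < (2 + (lane // 2))) {0,1,2,3,4,5,6,7,8,9,10,11,12,13,14,15,16,17,18,19,20,21,22,23,24,25,26,27,28,29,30,31}
step 6: eval (r3 != 2)               {0,1,2,3,4,5,6,7,8,9,10,11,12,13,14,15,16,17,18,19,20,21,22,23,24,25,26,27,28,29,30,31}
step 7: r3 <- ((-2 + -4) % 5)        {0,1,3,4,5,6,7,8,9,10,11,12,13,14,15,16,17,18,19,20,21,22,23,24,25,26,27,28,29,30,31}
step 8: r0 <- ((r1 // 5) * (r3 * lane)) {2}
step 9: r0 <- r0                     {2}

Answer: 10 steps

r1: -9,-8,-7,-6,-5,-4,-3,-2,-1,0,1,2,3,4,5,6,7,8,9,10,11,12,13,14,15,16,17,18,19,20,21,22
r0: 4,5,-8,7,8,9,10,11,12,13,14,16,18,20,22,24,26,28,30,32,34,36,38,40,42,44,46,48,50,52,54,56
r3: 4,4,2,4,4,4,4,4,4,4,4,4,4,4,4,4,4,4,4,4,4,4,4,4,4,4,4,4,4,4,4,4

steps = 10; useful = 257; efficiency = 257/320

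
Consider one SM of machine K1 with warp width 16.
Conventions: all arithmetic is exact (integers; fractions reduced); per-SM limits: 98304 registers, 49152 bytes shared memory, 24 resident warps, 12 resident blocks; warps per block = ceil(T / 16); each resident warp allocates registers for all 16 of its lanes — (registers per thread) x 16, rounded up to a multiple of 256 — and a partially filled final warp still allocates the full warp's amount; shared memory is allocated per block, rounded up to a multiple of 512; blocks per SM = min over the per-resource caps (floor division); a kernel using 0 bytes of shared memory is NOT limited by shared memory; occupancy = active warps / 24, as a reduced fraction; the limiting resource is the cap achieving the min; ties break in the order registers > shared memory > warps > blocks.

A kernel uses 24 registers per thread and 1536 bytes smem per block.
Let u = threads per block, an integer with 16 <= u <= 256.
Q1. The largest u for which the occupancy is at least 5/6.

Answer: u = 192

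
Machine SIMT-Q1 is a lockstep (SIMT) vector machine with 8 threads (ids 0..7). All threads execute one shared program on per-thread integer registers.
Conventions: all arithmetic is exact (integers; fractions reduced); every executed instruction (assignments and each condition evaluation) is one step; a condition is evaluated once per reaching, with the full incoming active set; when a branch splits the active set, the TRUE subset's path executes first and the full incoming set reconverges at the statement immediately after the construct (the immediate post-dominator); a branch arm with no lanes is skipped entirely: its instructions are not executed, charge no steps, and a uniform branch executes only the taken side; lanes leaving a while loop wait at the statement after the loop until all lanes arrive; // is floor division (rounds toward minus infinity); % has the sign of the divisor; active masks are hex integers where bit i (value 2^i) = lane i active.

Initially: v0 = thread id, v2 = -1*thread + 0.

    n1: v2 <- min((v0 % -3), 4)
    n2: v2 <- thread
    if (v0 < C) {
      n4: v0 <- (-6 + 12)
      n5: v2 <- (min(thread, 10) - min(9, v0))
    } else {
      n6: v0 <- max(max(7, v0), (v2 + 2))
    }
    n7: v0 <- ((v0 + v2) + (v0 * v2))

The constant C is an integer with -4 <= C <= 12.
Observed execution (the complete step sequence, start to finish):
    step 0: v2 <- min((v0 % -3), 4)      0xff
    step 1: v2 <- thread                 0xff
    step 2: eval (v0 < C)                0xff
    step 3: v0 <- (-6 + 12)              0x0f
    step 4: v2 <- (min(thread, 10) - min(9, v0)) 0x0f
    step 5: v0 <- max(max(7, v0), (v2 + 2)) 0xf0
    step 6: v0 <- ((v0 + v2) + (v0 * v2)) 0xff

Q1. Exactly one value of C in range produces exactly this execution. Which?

Answer: C = 4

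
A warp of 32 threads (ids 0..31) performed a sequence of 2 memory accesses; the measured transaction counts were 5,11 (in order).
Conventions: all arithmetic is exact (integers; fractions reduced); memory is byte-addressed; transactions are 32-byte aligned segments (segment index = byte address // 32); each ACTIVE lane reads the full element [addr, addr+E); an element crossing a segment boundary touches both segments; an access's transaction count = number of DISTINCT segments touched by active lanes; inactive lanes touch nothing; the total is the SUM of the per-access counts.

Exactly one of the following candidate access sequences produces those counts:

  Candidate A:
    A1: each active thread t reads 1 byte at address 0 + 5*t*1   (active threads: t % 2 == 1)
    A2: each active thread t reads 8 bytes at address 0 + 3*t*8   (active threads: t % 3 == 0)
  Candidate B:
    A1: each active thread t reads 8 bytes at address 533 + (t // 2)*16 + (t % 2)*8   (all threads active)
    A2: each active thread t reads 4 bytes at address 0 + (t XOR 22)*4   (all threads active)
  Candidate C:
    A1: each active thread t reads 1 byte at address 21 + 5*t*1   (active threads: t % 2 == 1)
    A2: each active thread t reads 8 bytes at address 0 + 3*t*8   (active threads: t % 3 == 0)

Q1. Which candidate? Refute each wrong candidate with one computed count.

B: A1 gives 9 transactions, not 5
C: A1 gives 6 transactions, not 5
A: all counts match (5,11)

Answer: A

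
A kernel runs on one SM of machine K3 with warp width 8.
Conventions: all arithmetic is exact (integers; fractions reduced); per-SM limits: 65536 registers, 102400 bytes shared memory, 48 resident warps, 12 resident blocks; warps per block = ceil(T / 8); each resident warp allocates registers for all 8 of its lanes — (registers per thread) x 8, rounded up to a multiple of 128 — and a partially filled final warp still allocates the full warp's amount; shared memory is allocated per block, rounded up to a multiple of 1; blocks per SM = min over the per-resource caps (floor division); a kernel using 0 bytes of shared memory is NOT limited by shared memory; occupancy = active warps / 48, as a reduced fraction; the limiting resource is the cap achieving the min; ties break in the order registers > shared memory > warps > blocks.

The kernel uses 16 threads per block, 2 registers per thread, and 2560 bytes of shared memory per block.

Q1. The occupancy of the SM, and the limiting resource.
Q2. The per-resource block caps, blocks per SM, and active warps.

Answer: occupancy 1/2, limited by blocks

registers: 256 blocks
shared memory: 40 blocks
warps: 24 blocks
blocks: 12 blocks

Answer: 12 blocks, 24 active warps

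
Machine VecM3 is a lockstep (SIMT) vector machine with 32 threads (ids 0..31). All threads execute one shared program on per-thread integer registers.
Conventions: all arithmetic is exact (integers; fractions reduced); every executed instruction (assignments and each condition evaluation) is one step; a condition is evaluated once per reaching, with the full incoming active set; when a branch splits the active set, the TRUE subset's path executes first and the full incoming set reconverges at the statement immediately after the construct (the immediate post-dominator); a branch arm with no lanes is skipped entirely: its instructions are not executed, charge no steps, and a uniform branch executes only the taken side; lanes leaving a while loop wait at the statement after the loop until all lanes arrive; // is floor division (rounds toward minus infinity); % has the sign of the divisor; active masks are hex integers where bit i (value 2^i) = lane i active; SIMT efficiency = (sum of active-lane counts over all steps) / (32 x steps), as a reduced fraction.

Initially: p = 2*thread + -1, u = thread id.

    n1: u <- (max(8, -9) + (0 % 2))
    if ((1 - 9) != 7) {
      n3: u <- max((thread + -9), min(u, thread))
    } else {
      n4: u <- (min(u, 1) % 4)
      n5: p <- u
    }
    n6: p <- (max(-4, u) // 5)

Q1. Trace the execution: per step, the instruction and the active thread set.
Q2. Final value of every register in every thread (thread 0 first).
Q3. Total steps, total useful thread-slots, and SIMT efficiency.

step 0: u <- (max(8, -9) + (0 % 2))  0xffffffff
step 1: eval ((1 - 9) != 7)          0xffffffff
step 2: u <- max((thread + -9), min(u, thread)) 0xffffffff
step 3: p <- (max(-4, u) // 5)       0xffffffff

Answer: 4 steps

p: 0,0,0,0,0,1,1,1,1,1,1,1,1,1,1,1,1,1,1,2,2,2,2,2,3,3,3,3,3,4,4,4
u: 0,1,2,3,4,5,6,7,8,8,8,8,8,8,8,8,8,8,9,10,11,12,13,14,15,16,17,18,19,20,21,22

steps = 4; useful = 128; efficiency = 128/128 = 1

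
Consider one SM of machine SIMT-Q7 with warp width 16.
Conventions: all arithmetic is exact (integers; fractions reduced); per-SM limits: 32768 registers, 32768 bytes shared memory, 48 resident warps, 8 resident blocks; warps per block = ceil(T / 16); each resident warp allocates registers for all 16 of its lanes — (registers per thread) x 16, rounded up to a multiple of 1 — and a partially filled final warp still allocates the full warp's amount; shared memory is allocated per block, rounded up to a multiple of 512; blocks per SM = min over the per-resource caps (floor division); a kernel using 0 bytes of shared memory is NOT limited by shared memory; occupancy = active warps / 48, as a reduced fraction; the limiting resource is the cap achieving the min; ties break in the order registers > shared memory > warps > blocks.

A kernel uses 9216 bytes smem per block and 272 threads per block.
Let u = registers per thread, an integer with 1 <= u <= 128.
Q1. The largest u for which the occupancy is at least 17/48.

Answer: u = 120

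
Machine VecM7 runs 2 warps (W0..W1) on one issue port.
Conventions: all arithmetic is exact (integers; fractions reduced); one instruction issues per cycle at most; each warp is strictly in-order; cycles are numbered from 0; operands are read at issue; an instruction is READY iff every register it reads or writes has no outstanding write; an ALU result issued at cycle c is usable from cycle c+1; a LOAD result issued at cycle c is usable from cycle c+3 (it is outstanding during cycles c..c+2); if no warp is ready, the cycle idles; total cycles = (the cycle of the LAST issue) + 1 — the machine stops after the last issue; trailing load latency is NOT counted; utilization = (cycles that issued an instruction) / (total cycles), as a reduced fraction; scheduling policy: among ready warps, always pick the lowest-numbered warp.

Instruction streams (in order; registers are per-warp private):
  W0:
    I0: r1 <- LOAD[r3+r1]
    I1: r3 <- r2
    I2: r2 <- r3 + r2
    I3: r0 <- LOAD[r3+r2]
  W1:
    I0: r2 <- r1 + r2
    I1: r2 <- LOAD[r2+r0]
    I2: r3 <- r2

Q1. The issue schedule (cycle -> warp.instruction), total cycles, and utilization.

cycle 0: W0.I0
cycle 1: W0.I1
cycle 2: W0.I2
cycle 3: W0.I3
cycle 4: W1.I0
cycle 5: W1.I1
cycle 6: idle
cycle 7: idle
cycle 8: W1.I2

Answer: 9 cycles, utilization 7/9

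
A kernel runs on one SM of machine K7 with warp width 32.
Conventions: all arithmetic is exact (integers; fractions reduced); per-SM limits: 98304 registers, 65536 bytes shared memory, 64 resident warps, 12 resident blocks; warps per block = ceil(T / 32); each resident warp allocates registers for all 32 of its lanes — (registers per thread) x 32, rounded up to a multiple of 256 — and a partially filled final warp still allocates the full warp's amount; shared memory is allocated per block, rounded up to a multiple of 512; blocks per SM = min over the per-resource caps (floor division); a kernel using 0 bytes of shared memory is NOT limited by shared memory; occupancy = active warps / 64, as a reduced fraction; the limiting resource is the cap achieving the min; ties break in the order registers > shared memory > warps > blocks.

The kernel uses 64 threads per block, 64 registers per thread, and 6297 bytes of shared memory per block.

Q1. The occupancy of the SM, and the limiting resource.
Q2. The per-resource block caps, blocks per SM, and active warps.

Answer: occupancy 9/32, limited by shared memory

registers: 24 blocks
shared memory: 9 blocks
warps: 32 blocks
blocks: 12 blocks

Answer: 9 blocks, 18 active warps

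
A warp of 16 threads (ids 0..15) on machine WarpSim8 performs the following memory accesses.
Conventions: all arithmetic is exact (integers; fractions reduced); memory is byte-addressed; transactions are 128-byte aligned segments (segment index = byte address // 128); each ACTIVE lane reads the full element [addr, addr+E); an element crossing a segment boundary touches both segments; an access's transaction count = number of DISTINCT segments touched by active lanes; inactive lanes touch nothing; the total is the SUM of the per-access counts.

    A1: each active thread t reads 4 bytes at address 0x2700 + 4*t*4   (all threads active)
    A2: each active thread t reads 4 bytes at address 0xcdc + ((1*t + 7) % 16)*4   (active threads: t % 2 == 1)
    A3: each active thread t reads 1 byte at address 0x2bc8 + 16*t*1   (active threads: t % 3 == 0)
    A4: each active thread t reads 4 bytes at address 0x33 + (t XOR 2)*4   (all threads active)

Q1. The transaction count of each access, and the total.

A1: 2 transactions
A2: 2 transactions
A3: 3 transactions
A4: 1 transaction

Answer: 2,2,3,1; total 8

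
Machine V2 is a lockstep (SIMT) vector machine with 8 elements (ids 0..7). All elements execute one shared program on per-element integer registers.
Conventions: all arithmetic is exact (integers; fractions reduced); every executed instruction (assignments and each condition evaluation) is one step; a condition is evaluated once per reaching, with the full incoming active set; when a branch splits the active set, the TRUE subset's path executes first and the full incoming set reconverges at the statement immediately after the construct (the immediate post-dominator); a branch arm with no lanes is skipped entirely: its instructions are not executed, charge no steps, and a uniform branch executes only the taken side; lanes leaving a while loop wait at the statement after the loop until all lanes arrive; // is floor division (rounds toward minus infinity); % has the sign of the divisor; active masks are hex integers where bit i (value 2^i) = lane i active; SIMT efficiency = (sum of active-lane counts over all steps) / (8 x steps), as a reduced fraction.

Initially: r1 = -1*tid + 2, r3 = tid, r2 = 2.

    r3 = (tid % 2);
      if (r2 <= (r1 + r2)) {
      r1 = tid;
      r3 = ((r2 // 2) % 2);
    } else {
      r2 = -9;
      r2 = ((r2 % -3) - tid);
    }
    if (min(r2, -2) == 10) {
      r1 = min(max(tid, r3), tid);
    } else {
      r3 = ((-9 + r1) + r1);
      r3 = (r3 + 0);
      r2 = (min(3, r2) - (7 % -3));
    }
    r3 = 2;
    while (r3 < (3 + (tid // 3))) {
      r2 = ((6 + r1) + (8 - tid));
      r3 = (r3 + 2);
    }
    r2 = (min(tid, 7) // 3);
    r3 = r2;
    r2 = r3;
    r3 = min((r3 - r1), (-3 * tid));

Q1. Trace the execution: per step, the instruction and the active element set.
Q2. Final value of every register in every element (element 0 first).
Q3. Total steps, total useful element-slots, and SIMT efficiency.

step 0: r3 <- (tid % 2)              0xff
step 1: eval (r2 <= (r1 + r2))       0xff
step 2: r1 <- tid                    0x07
step 3: r3 <- ((r2 // 2) % 2)        0x07
step 4: r2 <- -9                     0xf8
step 5: r2 <- ((r2 % -3) - tid)      0xf8
step 6: eval (min(r2, -2) == 10)     0xff
step 7: r3 <- ((-9 + r1) + r1)       0xff
step 8: r3 <- (r3 + 0)               0xff
step 9: r2 <- (min(3, r2) - (7 % -3)) 0xff
step 10: r3 <- 2                      0xff
step 11: eval (r3 < (3 + (tid // 3))) 0xff
step 12: r2 <- ((6 + r1) + (8 - tid)) 0xff
step 13: r3 <- (r3 + 2)               0xff
step 14: eval (r3 < (3 + (tid // 3))) 0xff
step 15: r2 <- ((6 + r1) + (8 - tid)) 0xc0
step 16: r3 <- (r3 + 2)               0xc0
step 17: eval (r3 < (3 + (tid // 3))) 0xc0
step 18: r2 <- (min(tid, 7) // 3)     0xff
step 19: r3 <- r2                     0xff
step 20: r2 <- r3                     0xff
step 21: r3 <- min((r3 - r1), (-3 * tid)) 0xff

Answer: 22 steps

r1: 0,1,2,-1,-2,-3,-4,-5
r3: 0,-3,-6,-9,-12,-15,-18,-21
r2: 0,0,0,1,1,1,2,2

steps = 22; useful = 142; efficiency = 142/176 = 71/88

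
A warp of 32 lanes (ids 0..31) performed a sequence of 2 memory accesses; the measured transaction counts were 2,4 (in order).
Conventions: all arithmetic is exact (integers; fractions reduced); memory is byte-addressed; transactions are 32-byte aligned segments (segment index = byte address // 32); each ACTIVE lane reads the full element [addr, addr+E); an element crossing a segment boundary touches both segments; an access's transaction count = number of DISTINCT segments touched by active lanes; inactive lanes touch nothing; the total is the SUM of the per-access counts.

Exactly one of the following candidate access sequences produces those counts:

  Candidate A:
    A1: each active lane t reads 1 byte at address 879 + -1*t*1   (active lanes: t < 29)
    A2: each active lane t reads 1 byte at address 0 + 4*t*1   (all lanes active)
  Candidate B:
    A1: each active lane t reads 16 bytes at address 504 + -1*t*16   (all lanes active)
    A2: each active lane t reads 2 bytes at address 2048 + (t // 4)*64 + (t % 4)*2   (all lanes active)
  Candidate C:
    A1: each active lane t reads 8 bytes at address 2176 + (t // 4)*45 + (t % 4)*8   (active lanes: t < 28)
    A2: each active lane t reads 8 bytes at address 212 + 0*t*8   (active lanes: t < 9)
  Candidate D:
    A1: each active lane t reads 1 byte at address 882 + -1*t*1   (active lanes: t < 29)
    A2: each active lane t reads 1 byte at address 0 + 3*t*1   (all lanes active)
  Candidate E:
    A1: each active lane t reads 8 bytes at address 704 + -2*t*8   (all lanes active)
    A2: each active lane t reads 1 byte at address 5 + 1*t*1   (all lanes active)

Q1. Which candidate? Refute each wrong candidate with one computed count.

B: A1 gives 17 transactions, not 2
C: A1 gives 10 transactions, not 2
D: A2 gives 3 transactions, not 4
E: A1 gives 17 transactions, not 2
A: all counts match (2,4)

Answer: A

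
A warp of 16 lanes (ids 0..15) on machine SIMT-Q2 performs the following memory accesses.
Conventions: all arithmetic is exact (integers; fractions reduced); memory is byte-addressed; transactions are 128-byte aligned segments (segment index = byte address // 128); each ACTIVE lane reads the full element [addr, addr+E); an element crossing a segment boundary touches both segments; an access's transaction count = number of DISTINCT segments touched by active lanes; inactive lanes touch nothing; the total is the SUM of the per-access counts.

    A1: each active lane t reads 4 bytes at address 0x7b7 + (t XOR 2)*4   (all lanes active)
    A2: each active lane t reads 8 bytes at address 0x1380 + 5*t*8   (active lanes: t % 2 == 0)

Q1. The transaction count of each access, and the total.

A1: 1 transaction
A2: 5 transactions

Answer: 1,5; total 6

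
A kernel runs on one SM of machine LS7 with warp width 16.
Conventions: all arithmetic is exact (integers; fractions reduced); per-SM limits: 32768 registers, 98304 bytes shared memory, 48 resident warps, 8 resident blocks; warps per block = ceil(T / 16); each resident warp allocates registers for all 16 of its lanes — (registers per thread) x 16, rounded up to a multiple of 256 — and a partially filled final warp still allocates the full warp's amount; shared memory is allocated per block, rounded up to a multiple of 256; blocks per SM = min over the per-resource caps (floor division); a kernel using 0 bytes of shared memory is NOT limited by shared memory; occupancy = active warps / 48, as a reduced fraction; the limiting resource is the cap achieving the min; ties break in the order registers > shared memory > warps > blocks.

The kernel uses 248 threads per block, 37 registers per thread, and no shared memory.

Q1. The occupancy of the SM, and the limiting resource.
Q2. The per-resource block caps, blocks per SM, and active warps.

Answer: occupancy 2/3, limited by registers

registers: 2 blocks
shared memory: no limit (kernel uses none)
warps: 3 blocks
blocks: 8 blocks

Answer: 2 blocks, 32 active warps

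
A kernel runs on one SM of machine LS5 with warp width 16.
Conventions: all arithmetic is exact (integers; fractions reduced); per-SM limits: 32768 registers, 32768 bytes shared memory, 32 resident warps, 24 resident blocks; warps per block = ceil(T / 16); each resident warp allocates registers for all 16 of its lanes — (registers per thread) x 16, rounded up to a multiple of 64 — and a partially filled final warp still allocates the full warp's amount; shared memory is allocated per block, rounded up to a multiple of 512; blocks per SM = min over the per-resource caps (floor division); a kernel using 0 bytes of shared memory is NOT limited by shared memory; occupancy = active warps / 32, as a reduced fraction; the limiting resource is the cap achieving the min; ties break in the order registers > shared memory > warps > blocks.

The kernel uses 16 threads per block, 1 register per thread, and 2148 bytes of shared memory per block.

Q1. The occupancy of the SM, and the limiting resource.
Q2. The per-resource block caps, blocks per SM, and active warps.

Answer: occupancy 3/8, limited by shared memory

registers: 512 blocks
shared memory: 12 blocks
warps: 32 blocks
blocks: 24 blocks

Answer: 12 blocks, 12 active warps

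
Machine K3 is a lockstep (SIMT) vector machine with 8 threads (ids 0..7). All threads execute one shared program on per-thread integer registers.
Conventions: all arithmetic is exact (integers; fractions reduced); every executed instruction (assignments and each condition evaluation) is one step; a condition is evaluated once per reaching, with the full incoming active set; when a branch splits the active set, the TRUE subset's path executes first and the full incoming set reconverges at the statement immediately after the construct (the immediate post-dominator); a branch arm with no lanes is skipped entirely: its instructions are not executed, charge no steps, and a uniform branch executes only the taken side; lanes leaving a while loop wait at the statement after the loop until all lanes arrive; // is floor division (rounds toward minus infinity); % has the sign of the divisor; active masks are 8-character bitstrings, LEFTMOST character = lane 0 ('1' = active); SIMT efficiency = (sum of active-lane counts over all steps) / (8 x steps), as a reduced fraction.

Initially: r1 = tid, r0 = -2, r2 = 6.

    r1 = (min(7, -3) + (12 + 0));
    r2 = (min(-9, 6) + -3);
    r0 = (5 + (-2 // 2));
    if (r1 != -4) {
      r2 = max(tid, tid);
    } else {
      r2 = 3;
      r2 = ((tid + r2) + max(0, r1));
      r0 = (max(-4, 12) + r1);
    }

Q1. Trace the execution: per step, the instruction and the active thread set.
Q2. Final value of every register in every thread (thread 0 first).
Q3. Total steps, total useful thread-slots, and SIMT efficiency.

step 0: r1 <- (min(7, -3) + (12 + 0)) 11111111
step 1: r2 <- (min(-9, 6) + -3)      11111111
step 2: r0 <- (5 + (-2 // 2))        11111111
step 3: eval (r1 != -4)              11111111
step 4: r2 <- max(tid, tid)          11111111

Answer: 5 steps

r1: 9,9,9,9,9,9,9,9
r0: 4,4,4,4,4,4,4,4
r2: 0,1,2,3,4,5,6,7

steps = 5; useful = 40; efficiency = 40/40 = 1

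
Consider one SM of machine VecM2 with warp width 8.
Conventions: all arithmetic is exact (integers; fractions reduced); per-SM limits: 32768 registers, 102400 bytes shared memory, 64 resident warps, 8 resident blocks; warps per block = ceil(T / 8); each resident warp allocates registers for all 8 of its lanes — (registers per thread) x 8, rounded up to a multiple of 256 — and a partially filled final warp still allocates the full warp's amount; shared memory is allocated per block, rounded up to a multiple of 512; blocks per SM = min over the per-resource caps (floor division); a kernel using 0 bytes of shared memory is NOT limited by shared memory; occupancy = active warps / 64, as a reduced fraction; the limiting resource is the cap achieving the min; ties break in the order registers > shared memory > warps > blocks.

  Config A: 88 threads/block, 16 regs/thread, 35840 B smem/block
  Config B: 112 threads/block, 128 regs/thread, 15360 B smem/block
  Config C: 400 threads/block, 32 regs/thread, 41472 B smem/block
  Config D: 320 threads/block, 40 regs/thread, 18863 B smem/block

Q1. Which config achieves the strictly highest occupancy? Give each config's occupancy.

occupancies: A 11/32, B 7/16, C 25/32, D 5/8

Answer: C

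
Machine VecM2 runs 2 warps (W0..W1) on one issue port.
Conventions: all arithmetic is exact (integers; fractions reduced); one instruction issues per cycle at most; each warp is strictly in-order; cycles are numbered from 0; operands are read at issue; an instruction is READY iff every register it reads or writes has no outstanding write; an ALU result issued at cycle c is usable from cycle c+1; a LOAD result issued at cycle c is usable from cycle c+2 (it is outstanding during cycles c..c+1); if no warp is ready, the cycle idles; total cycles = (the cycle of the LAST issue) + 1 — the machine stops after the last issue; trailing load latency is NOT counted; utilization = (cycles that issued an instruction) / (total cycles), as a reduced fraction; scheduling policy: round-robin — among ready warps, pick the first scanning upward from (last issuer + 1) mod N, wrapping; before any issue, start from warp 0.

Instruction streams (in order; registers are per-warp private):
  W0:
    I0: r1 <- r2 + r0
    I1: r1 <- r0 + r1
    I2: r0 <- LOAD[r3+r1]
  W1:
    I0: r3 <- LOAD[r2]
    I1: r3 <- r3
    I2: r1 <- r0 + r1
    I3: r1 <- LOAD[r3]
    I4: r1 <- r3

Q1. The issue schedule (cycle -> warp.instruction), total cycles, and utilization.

cycle 0: W0.I0
cycle 1: W1.I0
cycle 2: W0.I1
cycle 3: W1.I1
cycle 4: W0.I2
cycle 5: W1.I2
cycle 6: W1.I3
cycle 7: idle
cycle 8: W1.I4

Answer: 9 cycles, utilization 8/9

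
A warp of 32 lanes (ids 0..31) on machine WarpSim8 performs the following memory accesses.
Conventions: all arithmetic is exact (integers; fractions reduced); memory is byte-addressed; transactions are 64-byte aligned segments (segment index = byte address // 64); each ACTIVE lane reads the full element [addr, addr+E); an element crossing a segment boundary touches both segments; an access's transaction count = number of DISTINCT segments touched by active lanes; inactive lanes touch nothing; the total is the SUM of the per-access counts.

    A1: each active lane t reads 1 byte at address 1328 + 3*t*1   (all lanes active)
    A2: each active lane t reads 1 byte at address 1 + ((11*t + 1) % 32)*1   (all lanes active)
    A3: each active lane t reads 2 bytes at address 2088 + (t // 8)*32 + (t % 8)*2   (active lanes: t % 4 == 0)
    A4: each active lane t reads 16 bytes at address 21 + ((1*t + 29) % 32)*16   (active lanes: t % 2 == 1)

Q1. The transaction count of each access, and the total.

A1: 3 transactions
A2: 1 transaction
A3: 3 transactions
A4: 9 transactions

Answer: 3,1,3,9; total 16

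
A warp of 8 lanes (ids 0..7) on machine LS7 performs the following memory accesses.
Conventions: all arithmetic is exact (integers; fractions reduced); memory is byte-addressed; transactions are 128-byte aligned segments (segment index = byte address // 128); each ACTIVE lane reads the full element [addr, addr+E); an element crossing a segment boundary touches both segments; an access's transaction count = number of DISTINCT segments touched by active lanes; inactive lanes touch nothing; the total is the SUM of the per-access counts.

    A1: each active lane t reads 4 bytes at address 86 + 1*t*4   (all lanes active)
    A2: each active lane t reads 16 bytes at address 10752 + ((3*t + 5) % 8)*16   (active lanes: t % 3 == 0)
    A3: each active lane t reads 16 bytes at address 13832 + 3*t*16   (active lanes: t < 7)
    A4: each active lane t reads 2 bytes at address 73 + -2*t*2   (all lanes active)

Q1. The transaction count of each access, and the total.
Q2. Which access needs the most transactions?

A1: 1 transaction
A2: 1 transaction
A3: 3 transactions
A4: 1 transaction

Answer: 1,1,3,1; total 6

Answer: A3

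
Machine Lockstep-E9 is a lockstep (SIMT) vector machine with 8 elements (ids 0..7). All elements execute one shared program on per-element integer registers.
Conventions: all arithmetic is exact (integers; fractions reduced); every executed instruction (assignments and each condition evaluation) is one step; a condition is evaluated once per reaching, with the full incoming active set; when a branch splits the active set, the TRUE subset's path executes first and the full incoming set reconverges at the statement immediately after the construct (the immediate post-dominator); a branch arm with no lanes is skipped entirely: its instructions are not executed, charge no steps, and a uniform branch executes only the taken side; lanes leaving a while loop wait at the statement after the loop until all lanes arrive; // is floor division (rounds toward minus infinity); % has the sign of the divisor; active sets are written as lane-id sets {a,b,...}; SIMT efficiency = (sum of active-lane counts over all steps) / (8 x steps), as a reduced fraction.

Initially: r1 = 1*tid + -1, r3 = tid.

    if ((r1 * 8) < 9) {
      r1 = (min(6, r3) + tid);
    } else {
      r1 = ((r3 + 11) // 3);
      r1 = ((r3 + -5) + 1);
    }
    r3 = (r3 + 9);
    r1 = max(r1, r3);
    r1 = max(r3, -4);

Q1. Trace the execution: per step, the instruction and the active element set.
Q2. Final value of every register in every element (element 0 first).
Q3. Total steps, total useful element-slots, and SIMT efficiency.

step 0: eval ((r1 * 8) < 9)          {0,1,2,3,4,5,6,7}
step 1: r1 <- (min(6, r3) + tid)     {0,1,2}
step 2: r1 <- ((r3 + 11) // 3)       {3,4,5,6,7}
step 3: r1 <- ((r3 + -5) + 1)        {3,4,5,6,7}
step 4: r3 <- (r3 + 9)               {0,1,2,3,4,5,6,7}
step 5: r1 <- max(r1, r3)            {0,1,2,3,4,5,6,7}
step 6: r1 <- max(r3, -4)            {0,1,2,3,4,5,6,7}

Answer: 7 steps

r1: 9,10,11,12,13,14,15,16
r3: 9,10,11,12,13,14,15,16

steps = 7; useful = 45; efficiency = 45/56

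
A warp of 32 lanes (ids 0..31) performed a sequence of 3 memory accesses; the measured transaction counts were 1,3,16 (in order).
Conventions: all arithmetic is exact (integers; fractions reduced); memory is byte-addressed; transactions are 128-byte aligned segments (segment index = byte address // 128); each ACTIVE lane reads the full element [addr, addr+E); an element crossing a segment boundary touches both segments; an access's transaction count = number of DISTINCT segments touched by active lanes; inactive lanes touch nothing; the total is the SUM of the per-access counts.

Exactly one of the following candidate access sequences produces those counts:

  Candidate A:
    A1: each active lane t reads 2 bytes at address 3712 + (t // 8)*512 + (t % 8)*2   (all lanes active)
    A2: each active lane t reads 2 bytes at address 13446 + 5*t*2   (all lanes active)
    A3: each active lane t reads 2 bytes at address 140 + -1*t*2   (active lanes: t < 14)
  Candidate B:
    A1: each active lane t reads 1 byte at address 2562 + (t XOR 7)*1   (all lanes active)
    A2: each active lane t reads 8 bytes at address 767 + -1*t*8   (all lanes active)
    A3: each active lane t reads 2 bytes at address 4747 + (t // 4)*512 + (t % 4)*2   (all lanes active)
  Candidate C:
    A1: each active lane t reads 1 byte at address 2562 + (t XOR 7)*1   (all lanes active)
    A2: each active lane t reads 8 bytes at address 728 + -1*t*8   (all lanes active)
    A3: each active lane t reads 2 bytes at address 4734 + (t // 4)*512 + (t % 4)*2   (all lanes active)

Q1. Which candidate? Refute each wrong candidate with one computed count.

A: A1 gives 4 transactions, not 1
B: A3 gives 8 transactions, not 16
C: all counts match (1,3,16)

Answer: C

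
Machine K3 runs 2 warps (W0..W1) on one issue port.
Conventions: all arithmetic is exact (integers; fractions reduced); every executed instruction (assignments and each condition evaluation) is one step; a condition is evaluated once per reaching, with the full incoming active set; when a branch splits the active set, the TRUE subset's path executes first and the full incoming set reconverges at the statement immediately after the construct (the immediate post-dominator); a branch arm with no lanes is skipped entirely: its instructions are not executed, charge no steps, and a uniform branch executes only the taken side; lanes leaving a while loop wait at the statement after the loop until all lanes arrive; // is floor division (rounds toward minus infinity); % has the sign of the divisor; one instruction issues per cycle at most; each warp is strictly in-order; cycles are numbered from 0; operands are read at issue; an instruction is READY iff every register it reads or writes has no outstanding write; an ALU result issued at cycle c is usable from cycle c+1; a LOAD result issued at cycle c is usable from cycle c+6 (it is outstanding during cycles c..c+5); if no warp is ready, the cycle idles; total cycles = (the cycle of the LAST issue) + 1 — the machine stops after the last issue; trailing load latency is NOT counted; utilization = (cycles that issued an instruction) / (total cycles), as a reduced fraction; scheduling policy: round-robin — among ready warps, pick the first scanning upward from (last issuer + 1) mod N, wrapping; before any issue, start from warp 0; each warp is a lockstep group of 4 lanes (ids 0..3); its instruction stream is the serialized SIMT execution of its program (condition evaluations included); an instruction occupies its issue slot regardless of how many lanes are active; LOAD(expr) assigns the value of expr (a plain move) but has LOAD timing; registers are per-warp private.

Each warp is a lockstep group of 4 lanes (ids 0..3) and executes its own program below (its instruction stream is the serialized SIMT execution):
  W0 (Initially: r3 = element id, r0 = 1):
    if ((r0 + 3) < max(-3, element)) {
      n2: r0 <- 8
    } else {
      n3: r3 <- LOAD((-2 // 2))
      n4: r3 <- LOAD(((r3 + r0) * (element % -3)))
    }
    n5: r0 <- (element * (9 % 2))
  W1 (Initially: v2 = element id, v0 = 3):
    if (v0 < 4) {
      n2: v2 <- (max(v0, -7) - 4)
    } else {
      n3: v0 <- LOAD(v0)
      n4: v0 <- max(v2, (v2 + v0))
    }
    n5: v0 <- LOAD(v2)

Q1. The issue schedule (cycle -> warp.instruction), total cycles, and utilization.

cycle 0: W0.I0
cycle 1: W1.I0
cycle 2: W0.I1
cycle 3: W1.I1
cycle 4: W1.I2
cycle 5: idle
cycle 6: idle
cycle 7: idle
cycle 8: W0.I2
cycle 9: W0.I3

Answer: 10 cycles, utilization 7/10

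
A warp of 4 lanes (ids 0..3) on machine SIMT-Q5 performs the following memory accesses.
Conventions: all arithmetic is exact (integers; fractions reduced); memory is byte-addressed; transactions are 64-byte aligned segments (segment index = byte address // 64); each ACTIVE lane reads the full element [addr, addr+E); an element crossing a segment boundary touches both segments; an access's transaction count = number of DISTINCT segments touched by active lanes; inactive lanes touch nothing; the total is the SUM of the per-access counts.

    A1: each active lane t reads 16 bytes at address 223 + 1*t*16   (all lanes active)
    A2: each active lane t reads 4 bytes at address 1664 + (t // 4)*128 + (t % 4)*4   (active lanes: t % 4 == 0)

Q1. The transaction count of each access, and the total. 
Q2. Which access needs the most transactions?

A1: 2 transactions
A2: 1 transaction

Answer: 2,1; total 3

Answer: A1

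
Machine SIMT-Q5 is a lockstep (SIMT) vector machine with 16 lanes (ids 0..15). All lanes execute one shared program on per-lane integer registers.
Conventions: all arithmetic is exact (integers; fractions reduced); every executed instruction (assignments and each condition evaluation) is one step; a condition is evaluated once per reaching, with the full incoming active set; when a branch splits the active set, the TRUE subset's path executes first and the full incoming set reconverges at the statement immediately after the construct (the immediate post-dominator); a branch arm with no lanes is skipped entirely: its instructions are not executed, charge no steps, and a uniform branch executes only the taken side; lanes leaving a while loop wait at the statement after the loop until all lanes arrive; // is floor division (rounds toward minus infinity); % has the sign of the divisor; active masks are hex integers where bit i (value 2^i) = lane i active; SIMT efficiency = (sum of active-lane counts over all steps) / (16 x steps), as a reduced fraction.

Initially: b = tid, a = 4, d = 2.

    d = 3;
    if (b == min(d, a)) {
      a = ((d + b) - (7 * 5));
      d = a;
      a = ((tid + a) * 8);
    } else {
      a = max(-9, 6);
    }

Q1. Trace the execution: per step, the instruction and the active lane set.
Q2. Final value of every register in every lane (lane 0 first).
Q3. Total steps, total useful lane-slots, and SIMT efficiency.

step 0: d <- 3                       0xffff
step 1: eval (b == min(d, a))        0xffff
step 2: a <- ((d + b) - (7 * 5))     0x0008
step 3: d <- a                       0x0008
step 4: a <- ((tid + a) * 8)         0x0008
step 5: a <- max(-9, 6)              0xfff7

Answer: 6 steps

b: 0,1,2,3,4,5,6,7,8,9,10,11,12,13,14,15
a: 6,6,6,-208,6,6,6,6,6,6,6,6,6,6,6,6
d: 3,3,3,-29,3,3,3,3,3,3,3,3,3,3,3,3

steps = 6; useful = 50; efficiency = 50/96 = 25/48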